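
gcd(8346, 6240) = 78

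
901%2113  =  901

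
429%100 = 29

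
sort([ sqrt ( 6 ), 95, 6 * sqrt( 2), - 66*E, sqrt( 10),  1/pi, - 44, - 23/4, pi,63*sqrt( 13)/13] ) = [ -66*E, - 44, - 23/4 , 1/pi,sqrt( 6),pi,sqrt( 10),6*sqrt( 2), 63*sqrt(13 ) /13,95 ]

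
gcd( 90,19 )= 1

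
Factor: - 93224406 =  - 2^1*3^1*11^1*41^1*47^1*733^1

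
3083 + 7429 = 10512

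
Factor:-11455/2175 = -79/15= - 3^ ( - 1 )*5^( - 1)*79^1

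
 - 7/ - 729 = 7/729 = 0.01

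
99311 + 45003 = 144314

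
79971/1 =79971 = 79971.00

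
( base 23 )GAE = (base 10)8708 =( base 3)102221112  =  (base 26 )CMO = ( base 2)10001000000100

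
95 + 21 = 116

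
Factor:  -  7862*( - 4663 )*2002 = 73394333012= 2^2* 7^1 * 11^1 *13^1 * 3931^1*4663^1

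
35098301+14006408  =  49104709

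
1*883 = 883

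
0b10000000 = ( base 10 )128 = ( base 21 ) 62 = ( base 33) 3t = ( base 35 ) 3n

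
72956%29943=13070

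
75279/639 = 25093/213  =  117.81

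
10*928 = 9280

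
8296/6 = 1382 + 2/3  =  1382.67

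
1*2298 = 2298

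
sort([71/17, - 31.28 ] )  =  [-31.28,71/17] 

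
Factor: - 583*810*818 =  - 2^2 *3^4  *5^1*11^1  *  53^1*409^1 = - 386284140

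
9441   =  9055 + 386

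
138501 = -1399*( - 99)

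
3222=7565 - 4343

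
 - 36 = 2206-2242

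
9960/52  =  191 + 7/13 = 191.54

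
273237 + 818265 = 1091502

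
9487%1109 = 615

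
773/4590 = 773/4590= 0.17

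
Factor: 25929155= 5^1*7^1*181^1*4093^1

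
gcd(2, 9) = 1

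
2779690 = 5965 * 466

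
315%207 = 108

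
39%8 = 7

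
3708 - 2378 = 1330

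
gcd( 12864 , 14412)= 12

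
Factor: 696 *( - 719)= - 2^3*3^1*29^1*719^1  =  - 500424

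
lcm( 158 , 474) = 474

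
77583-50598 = 26985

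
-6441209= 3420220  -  9861429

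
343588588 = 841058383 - 497469795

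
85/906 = 85/906 = 0.09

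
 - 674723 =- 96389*7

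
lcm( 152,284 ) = 10792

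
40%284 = 40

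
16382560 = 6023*2720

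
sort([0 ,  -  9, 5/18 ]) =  [ - 9, 0,  5/18] 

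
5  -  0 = 5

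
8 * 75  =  600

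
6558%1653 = 1599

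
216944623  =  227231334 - 10286711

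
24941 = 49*509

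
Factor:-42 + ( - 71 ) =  - 113^1 = - 113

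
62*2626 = 162812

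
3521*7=24647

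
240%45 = 15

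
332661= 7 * 47523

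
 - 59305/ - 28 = 59305/28  =  2118.04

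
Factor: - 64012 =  - 2^2*13^1*1231^1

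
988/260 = 3 + 4/5  =  3.80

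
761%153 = 149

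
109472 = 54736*2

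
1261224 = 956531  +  304693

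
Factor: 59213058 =2^1*3^1*9868843^1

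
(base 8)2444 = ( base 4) 110210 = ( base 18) 412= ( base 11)A97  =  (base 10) 1316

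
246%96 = 54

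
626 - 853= - 227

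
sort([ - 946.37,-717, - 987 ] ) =[ - 987,-946.37, - 717]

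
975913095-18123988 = 957789107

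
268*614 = 164552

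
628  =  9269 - 8641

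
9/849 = 3/283 = 0.01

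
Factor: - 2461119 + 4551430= 2090311 = 59^1*71^1*499^1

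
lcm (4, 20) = 20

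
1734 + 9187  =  10921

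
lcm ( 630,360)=2520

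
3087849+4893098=7980947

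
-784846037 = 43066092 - 827912129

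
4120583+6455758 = 10576341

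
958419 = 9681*99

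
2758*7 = 19306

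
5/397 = 5/397 = 0.01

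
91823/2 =45911+1/2 = 45911.50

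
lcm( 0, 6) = 0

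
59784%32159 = 27625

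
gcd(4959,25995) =3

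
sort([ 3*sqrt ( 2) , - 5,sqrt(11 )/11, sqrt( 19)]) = [  -  5, sqrt( 11 )/11, 3* sqrt (2 ) , sqrt(19 ) ]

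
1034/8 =129 + 1/4 = 129.25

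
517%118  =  45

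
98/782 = 49/391 = 0.13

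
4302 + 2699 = 7001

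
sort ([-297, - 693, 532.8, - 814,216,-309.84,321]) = [ - 814, - 693,  -  309.84,-297,216,  321, 532.8]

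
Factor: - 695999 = -695999^1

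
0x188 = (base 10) 392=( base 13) 242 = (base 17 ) 161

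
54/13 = 4 + 2/13 = 4.15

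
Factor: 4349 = 4349^1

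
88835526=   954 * 93119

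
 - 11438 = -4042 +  - 7396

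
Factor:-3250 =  - 2^1*5^3*13^1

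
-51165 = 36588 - 87753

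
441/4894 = 441/4894  =  0.09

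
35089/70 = 501 + 19/70 = 501.27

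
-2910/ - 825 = 194/55= 3.53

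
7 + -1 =6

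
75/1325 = 3/53 = 0.06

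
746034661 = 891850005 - 145815344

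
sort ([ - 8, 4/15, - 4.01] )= [ - 8  , - 4.01,4/15 ]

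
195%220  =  195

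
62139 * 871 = 54123069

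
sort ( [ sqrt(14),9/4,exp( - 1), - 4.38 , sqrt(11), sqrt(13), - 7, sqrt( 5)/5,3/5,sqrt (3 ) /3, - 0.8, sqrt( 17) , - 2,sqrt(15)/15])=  [ - 7 , - 4.38, - 2, - 0.8 , sqrt(15)/15, exp( - 1 ),sqrt(5)/5, sqrt(3 )/3,3/5, 9/4, sqrt(11), sqrt (13),sqrt(14 ),sqrt( 17 ) ] 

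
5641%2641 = 359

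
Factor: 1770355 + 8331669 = 10102024 = 2^3 * 1262753^1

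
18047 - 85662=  - 67615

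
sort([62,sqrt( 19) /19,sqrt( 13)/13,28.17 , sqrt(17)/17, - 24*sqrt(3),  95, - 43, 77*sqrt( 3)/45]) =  [-43,-24*sqrt( 3) , sqrt(19 )/19,sqrt( 17 )/17, sqrt(13)/13, 77 * sqrt( 3) /45,28.17,62 , 95]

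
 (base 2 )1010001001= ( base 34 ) J3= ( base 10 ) 649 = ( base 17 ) 243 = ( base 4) 22021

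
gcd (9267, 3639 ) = 3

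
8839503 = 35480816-26641313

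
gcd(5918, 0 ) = 5918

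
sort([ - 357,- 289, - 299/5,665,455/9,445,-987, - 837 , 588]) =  [-987, - 837,-357,  -  289, - 299/5, 455/9,445,588, 665]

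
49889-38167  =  11722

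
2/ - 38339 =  - 2/38339 = - 0.00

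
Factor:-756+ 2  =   - 754  =  - 2^1*13^1*29^1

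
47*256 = 12032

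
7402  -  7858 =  - 456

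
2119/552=3  +  463/552=3.84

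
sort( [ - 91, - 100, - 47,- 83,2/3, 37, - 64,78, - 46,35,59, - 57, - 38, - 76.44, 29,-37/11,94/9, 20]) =[ - 100,  -  91 , - 83, - 76.44,-64, - 57, - 47 , - 46, - 38, - 37/11,2/3,  94/9, 20,29,35,37, 59,78]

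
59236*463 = 27426268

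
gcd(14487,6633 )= 33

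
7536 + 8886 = 16422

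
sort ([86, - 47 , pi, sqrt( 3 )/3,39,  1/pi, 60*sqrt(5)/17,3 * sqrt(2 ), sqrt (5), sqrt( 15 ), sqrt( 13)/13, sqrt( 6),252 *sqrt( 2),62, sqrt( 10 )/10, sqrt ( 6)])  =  [ - 47, sqrt( 13 )/13, sqrt( 10)/10, 1/pi, sqrt( 3)/3,  sqrt( 5 ), sqrt(6 ),sqrt(6), pi, sqrt(15),3 *sqrt( 2 ),60*sqrt(5) /17, 39, 62 , 86, 252 * sqrt(2)]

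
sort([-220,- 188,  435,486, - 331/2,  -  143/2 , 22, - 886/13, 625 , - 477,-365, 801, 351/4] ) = [ - 477, - 365, - 220,-188, -331/2, - 143/2, - 886/13, 22, 351/4,435, 486,625,801]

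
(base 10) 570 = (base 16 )23a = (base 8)1072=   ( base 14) 2CA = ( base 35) ga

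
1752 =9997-8245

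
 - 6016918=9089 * ( - 662)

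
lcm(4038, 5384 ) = 16152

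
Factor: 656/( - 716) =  - 2^2*41^1*179^( - 1) = - 164/179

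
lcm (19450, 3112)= 77800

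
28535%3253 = 2511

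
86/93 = 86/93 = 0.92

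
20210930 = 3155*6406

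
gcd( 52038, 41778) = 18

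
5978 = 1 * 5978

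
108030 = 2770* 39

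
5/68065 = 1/13613 = 0.00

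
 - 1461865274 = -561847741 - 900017533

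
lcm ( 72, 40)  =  360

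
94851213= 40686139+54165074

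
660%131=5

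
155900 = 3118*50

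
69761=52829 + 16932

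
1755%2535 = 1755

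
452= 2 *226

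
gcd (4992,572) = 52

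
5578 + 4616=10194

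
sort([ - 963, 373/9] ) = [ - 963,373/9]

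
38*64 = 2432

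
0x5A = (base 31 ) 2s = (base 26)3c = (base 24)3i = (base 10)90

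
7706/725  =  7706/725  =  10.63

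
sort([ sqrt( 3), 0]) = [0, sqrt( 3) ] 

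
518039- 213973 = 304066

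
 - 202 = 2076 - 2278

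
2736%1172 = 392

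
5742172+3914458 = 9656630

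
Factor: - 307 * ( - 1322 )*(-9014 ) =-2^2*307^1  *  661^1*4507^1=- 3658367956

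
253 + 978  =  1231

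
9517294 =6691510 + 2825784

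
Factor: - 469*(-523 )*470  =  2^1*5^1*7^1*47^1*67^1*523^1 = 115284890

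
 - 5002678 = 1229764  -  6232442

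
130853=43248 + 87605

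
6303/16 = 6303/16 = 393.94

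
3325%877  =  694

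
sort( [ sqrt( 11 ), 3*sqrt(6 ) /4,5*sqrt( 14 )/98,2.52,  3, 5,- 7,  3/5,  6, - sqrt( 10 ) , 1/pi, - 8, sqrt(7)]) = [ - 8,  -  7, - sqrt( 10 ),5*  sqrt(14 ) /98, 1/pi, 3/5,3*  sqrt( 6 ) /4, 2.52, sqrt(7 ) , 3,  sqrt(11 ), 5,6]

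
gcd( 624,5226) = 78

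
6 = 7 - 1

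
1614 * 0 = 0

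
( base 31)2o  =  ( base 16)56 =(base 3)10012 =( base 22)3k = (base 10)86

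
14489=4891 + 9598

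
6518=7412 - 894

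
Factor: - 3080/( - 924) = 2^1*3^ ( -1) *5^1 = 10/3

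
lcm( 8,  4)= 8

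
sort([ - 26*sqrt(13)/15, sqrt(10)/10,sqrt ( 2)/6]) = [ - 26*sqrt ( 13 )/15, sqrt( 2)/6,sqrt( 10) /10]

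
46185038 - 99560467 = - 53375429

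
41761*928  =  38754208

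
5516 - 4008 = 1508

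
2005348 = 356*5633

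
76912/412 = 19228/103 = 186.68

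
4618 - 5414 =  - 796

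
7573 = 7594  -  21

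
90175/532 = 169 + 267/532 = 169.50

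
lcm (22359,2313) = 67077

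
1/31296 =1/31296 = 0.00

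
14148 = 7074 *2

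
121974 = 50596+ 71378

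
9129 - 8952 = 177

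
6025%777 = 586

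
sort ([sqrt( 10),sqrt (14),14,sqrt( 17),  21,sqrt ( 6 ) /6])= [sqrt(6 )/6,sqrt(10 ), sqrt( 14),  sqrt( 17),  14, 21]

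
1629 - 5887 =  - 4258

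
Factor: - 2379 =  - 3^1 * 13^1*61^1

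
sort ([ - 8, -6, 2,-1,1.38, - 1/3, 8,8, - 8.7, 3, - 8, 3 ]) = [ - 8.7, - 8,  -  8, - 6, - 1, - 1/3, 1.38,2 , 3, 3,8,8]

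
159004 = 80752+78252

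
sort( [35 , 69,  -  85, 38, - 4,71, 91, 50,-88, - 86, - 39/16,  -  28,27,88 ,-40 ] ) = [ - 88, - 86, - 85, - 40, - 28, - 4, - 39/16, 27,35, 38, 50, 69,71, 88, 91 ]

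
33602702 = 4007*8386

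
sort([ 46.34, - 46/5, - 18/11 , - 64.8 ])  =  [ - 64.8,-46/5, - 18/11, 46.34] 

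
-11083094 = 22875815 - 33958909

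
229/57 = 229/57 = 4.02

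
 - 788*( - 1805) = 1422340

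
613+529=1142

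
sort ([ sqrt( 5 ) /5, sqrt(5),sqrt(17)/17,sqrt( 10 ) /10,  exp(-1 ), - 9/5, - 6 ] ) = [ - 6, - 9/5,sqrt( 17)/17, sqrt (10 )/10,exp( -1 ),sqrt(5 )/5,sqrt(5 ) ] 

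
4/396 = 1/99=   0.01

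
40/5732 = 10/1433 = 0.01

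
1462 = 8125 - 6663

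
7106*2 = 14212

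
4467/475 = 9 + 192/475 = 9.40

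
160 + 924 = 1084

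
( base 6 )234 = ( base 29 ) 37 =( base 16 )5e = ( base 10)94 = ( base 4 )1132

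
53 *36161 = 1916533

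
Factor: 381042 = 2^1*3^2 * 21169^1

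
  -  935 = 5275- 6210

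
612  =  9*68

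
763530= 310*2463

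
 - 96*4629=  - 444384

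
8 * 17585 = 140680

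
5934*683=4052922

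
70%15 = 10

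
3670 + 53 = 3723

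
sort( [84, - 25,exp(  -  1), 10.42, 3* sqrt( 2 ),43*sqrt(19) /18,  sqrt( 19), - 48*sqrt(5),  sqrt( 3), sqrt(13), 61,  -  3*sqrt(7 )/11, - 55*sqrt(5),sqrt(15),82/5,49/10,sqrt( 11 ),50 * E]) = [ - 55 * sqrt(5), - 48 * sqrt( 5 ), - 25, - 3*sqrt(7)/11,  exp(-1), sqrt(3), sqrt (11 ), sqrt( 13), sqrt( 15),3*sqrt( 2),  sqrt( 19 ), 49/10, 43 * sqrt(19) /18,10.42, 82/5 , 61, 84, 50*E]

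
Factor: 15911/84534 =2^( - 1)*3^(-1) * 7^1*73^( - 1 )*193^( - 1)*2273^1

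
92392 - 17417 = 74975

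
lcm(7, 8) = 56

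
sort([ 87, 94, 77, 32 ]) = [32, 77,  87 , 94 ] 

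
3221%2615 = 606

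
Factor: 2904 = 2^3*3^1*11^2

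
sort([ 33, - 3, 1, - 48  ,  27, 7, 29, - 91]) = [ - 91, - 48,  -  3, 1, 7,27,29,33]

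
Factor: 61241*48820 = 2989785620 = 2^2 * 5^1*47^1 * 1303^1*2441^1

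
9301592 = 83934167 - 74632575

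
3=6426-6423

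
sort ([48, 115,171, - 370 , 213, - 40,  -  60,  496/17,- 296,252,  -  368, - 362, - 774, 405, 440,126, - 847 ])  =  [ - 847, - 774,- 370, - 368, - 362, - 296,-60 , - 40, 496/17,48,115, 126  ,  171, 213,252,405, 440 ] 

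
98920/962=49460/481 = 102.83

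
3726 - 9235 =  - 5509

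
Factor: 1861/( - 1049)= -1049^(  -  1)*1861^1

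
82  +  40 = 122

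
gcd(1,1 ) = 1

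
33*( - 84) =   -  2772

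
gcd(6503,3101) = 7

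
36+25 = 61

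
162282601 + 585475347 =747757948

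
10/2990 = 1/299 = 0.00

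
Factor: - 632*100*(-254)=2^6*5^2*79^1*127^1 = 16052800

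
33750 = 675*50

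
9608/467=20+268/467 = 20.57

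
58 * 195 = 11310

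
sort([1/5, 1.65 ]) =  [1/5, 1.65 ]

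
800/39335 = 160/7867 = 0.02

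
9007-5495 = 3512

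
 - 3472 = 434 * (  -  8)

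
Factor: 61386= 2^1* 3^1*13^1*787^1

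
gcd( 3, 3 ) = 3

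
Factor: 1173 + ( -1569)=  - 2^2*3^2*11^1=- 396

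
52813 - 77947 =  - 25134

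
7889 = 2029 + 5860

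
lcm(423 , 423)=423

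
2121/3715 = 2121/3715 = 0.57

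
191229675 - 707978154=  - 516748479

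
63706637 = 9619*6623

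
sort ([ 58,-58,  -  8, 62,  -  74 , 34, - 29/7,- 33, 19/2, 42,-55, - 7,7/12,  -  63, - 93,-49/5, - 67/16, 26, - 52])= [  -  93, - 74,  -  63,-58, - 55,-52,-33,  -  49/5,  -  8, -7, - 67/16, - 29/7, 7/12,19/2, 26, 34, 42,58, 62]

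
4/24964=1/6241 = 0.00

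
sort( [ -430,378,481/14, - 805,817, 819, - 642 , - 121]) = [ - 805, - 642,  -  430,- 121,481/14,378, 817, 819 ] 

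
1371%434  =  69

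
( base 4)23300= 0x2f0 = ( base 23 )19g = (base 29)PR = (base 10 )752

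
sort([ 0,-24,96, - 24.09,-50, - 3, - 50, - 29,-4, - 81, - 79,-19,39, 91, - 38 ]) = [  -  81,  -  79, - 50, - 50, - 38,  -  29, -24.09, - 24,  -  19,- 4,  -  3,  0, 39 , 91, 96 ] 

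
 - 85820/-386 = 222 + 64/193 = 222.33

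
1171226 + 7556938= 8728164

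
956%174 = 86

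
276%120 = 36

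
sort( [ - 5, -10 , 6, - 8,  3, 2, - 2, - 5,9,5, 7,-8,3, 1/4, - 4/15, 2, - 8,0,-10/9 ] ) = [ - 10,-8, - 8, - 8,-5,  -  5, - 2 , - 10/9, - 4/15,0, 1/4, 2, 2,3 , 3, 5, 6, 7,9 ] 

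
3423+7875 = 11298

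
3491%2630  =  861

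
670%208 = 46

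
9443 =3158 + 6285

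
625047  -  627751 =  - 2704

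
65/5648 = 65/5648 = 0.01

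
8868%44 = 24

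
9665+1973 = 11638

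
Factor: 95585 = 5^1*7^1*2731^1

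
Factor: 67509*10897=3^2*13^1*17^1 * 577^1*641^1 = 735645573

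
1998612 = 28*71379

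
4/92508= 1/23127 = 0.00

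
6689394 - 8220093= -1530699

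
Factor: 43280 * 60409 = 2614501520= 2^4*5^1 * 193^1 * 313^1*541^1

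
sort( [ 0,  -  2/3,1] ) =[ - 2/3, 0,1 ]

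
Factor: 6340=2^2*5^1*317^1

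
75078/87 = 25026/29  =  862.97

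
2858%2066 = 792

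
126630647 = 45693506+80937141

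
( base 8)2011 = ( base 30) 14D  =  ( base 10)1033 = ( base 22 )22l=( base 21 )274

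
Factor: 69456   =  2^4*3^1*1447^1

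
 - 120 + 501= 381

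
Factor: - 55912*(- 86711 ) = 2^3*29^1*241^1 * 86711^1 = 4848185432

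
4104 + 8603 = 12707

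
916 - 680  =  236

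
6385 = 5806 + 579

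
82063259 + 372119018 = 454182277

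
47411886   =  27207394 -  - 20204492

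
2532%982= 568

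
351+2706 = 3057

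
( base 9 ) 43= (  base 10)39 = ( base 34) 15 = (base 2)100111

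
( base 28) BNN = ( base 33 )8hi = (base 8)22113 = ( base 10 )9291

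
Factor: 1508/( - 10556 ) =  - 7^( - 1) = - 1/7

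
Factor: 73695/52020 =17/12 = 2^( - 2)*3^( - 1)*17^1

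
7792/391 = 19 + 363/391 = 19.93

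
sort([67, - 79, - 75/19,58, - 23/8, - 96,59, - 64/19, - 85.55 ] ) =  [ - 96,-85.55, - 79, - 75/19, - 64/19, - 23/8, 58,59, 67]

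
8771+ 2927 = 11698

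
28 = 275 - 247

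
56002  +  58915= 114917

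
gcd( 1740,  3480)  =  1740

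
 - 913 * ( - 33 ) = 30129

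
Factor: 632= 2^3*79^1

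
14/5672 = 7/2836 = 0.00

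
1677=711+966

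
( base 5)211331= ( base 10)7091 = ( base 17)1792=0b1101110110011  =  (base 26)ACJ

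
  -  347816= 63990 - 411806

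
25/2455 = 5/491 = 0.01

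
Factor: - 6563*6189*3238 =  - 2^1 * 3^1*1619^1*2063^1*6563^1 = - 131522401866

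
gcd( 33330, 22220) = 11110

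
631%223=185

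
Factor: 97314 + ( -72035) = 25279   =  17^1* 1487^1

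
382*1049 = 400718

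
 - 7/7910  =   - 1 + 1129/1130 = - 0.00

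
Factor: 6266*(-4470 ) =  - 28009020 = -  2^2*3^1*5^1*13^1  *  149^1*241^1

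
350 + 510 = 860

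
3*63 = 189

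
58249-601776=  - 543527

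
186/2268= 31/378 = 0.08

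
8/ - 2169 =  -1+ 2161/2169 = - 0.00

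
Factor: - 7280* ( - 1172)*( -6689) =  - 57071618240 = - 2^6*5^1*7^1*13^1*293^1*  6689^1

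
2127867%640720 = 205707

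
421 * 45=18945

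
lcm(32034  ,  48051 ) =96102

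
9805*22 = 215710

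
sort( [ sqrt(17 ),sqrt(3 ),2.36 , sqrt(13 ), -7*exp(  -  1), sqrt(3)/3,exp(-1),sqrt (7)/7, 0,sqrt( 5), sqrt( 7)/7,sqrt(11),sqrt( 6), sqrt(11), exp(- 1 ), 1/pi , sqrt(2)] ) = [ - 7 * exp( -1 ), 0,1/pi , exp( - 1),exp(- 1),sqrt( 7)/7,sqrt( 7)/7, sqrt(3)/3, sqrt( 2),sqrt( 3 ),sqrt(5) , 2.36, sqrt( 6 ) , sqrt( 11), sqrt( 11), sqrt( 13),sqrt(17) ] 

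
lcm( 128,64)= 128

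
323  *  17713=5721299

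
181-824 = -643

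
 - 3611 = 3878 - 7489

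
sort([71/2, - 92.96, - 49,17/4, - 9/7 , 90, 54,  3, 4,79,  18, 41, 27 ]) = [- 92.96, - 49 , - 9/7 , 3  ,  4,17/4,  18, 27 , 71/2 , 41, 54, 79,  90 ]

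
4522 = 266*17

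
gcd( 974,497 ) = 1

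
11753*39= 458367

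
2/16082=1/8041  =  0.00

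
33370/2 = 16685  =  16685.00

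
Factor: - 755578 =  - 2^1*377789^1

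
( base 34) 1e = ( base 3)1210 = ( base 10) 48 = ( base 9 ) 53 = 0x30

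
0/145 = 0  =  0.00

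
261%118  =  25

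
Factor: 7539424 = 2^5 * 235607^1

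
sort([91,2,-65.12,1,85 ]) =[ - 65.12,1, 2,85 , 91]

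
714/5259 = 238/1753 = 0.14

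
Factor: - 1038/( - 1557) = 2/3 = 2^1*3^( - 1)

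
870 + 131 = 1001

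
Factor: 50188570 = 2^1 * 5^1*541^1*9277^1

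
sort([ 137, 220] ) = [137,220] 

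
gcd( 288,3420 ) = 36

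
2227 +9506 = 11733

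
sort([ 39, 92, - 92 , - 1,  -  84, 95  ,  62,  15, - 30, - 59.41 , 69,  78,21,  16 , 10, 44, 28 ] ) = [  -  92,-84,-59.41, -30, - 1,10,15, 16 , 21, 28 , 39,  44, 62, 69, 78,92 , 95 ] 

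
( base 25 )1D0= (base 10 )950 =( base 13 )581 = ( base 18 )2ge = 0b1110110110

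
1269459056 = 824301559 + 445157497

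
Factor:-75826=- 2^1*31^1*1223^1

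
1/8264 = 1/8264 = 0.00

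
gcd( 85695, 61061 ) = 1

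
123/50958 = 41/16986 = 0.00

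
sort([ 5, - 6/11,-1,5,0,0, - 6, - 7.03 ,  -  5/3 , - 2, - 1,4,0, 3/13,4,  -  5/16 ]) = [ - 7.03 ,-6 ,-2, - 5/3, - 1, - 1, - 6/11, - 5/16, 0,  0,0,3/13,4,4 , 5,5]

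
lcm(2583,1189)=74907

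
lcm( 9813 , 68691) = 68691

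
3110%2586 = 524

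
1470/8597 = 1470/8597 = 0.17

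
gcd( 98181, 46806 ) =3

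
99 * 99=9801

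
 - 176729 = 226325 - 403054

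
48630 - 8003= 40627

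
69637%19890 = 9967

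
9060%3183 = 2694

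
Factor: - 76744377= - 3^2*373^1*22861^1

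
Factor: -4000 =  - 2^5*5^3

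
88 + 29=117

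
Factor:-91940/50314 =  - 2^1*5^1*11^( - 1 )*2287^( - 1) * 4597^1=- 45970/25157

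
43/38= 1 + 5/38 = 1.13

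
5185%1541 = 562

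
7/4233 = 7/4233 = 0.00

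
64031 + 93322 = 157353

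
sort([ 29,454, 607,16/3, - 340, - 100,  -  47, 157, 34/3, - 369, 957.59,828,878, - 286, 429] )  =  [ - 369, - 340, - 286, - 100, - 47,  16/3, 34/3,  29,  157, 429, 454, 607 , 828, 878,  957.59]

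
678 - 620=58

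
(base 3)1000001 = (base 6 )3214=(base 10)730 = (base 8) 1332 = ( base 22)1b4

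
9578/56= 171 + 1/28 = 171.04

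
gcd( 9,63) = 9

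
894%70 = 54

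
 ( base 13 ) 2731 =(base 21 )cfa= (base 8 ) 12761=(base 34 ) 4t7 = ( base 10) 5617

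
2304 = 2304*1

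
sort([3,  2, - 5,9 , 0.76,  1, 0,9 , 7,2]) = [-5,0,  0.76, 1 , 2,2,3,7,9,9]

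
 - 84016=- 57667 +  - 26349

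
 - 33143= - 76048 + 42905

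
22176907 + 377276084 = 399452991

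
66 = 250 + -184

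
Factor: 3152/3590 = 2^3 * 5^(-1)*197^1 * 359^( - 1) = 1576/1795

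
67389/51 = 22463/17 = 1321.35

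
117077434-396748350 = -279670916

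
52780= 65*812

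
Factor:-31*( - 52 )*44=70928=2^4* 11^1*13^1*31^1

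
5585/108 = 5585/108=51.71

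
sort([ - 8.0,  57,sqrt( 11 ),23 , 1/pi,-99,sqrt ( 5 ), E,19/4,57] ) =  [ - 99, - 8.0, 1/pi, sqrt( 5),E,sqrt( 11),19/4,23, 57,  57] 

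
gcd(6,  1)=1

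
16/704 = 1/44 = 0.02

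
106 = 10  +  96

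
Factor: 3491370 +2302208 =5793578 = 2^1*7^1 * 413827^1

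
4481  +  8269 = 12750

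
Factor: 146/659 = 2^1*73^1* 659^( - 1) 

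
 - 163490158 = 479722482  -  643212640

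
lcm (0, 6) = 0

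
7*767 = 5369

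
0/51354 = 0 = 0.00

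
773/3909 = 773/3909 = 0.20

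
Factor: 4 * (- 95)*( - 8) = 3040 =2^5*5^1*19^1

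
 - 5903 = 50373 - 56276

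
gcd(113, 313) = 1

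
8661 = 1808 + 6853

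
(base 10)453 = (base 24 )IL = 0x1c5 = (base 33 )do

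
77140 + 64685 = 141825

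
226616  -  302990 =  - 76374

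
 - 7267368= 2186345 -9453713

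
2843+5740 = 8583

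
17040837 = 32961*517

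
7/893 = 7/893 = 0.01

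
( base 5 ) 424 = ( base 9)136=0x72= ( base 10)114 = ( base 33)3F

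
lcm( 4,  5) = 20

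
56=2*28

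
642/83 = 642/83 = 7.73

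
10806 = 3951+6855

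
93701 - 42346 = 51355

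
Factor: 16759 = 16759^1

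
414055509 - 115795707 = 298259802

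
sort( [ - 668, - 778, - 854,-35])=[ - 854, - 778,  -  668, - 35]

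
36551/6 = 6091 + 5/6 = 6091.83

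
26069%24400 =1669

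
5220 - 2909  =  2311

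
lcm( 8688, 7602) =60816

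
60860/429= 141 + 371/429 = 141.86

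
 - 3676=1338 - 5014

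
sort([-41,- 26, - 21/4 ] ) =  [-41, - 26,  -  21/4 ]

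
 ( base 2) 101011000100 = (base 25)4a6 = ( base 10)2756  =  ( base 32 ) 2m4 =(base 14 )100C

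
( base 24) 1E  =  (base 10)38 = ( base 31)17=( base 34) 14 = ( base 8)46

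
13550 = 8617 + 4933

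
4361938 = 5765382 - 1403444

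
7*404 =2828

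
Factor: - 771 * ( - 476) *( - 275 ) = - 100923900 =- 2^2 * 3^1 * 5^2 *7^1 *11^1* 17^1  *  257^1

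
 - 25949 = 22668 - 48617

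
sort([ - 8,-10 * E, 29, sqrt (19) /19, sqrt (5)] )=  [ - 10 * E , - 8,sqrt(19)/19,sqrt(5),29 ]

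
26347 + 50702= 77049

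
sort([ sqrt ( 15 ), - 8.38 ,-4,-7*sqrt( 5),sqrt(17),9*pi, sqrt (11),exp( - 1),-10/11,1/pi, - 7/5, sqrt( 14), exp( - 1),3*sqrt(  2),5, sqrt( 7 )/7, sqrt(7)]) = [ - 7*sqrt( 5),  -  8.38, - 4, -7/5,-10/11,1/pi, exp( - 1),exp( - 1),sqrt(7 )/7, sqrt( 7), sqrt( 11), sqrt (14), sqrt(15), sqrt(17), 3*sqrt( 2),5,9*pi ] 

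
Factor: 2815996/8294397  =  2^2*3^( - 1)*37^1*53^1*59^(  -  1)*359^1*46861^( - 1) 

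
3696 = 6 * 616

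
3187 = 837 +2350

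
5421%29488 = 5421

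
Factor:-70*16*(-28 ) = 31360 = 2^7*5^1*7^2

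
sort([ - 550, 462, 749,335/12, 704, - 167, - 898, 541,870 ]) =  [ - 898,  -  550, - 167, 335/12, 462,  541 , 704, 749,  870] 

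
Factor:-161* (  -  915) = 3^1 * 5^1*7^1*23^1*61^1 =147315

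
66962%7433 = 65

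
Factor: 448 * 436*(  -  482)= - 2^9*7^1*109^1*241^1 =- 94148096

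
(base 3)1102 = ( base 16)26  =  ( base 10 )38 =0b100110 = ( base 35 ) 13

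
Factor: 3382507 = 17^1*198971^1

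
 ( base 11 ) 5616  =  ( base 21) gg6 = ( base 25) bkn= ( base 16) 1CE6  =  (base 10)7398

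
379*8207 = 3110453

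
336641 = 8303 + 328338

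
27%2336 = 27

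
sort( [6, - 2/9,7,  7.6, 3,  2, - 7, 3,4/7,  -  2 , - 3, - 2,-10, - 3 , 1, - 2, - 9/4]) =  [ - 10, - 7, - 3, - 3 , - 9/4, - 2, - 2, - 2, - 2/9,4/7,1,  2, 3, 3, 6, 7, 7.6] 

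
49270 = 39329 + 9941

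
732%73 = 2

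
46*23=1058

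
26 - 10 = 16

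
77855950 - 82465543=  - 4609593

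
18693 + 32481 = 51174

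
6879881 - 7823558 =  - 943677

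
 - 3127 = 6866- 9993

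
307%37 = 11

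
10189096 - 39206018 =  - 29016922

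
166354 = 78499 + 87855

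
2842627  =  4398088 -1555461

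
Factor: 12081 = 3^1 * 4027^1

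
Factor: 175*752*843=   2^4*3^1*5^2 * 7^1*47^1*281^1=110938800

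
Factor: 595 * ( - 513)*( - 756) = 2^2*3^6*5^1*7^2*17^1*19^1 = 230757660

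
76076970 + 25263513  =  101340483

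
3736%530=26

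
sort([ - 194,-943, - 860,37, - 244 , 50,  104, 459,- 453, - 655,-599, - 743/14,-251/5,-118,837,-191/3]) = [ - 943,  -  860, - 655,-599, - 453, - 244, - 194, - 118 , - 191/3, - 743/14, - 251/5,  37, 50, 104,459, 837]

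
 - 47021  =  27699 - 74720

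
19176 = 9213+9963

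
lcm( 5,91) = 455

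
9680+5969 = 15649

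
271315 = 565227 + - 293912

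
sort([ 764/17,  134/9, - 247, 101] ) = [-247 , 134/9,764/17, 101 ] 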